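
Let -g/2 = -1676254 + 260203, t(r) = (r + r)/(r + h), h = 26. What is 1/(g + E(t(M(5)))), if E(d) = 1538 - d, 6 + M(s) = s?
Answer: 25/70841002 ≈ 3.5290e-7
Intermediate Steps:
M(s) = -6 + s
t(r) = 2*r/(26 + r) (t(r) = (r + r)/(r + 26) = (2*r)/(26 + r) = 2*r/(26 + r))
g = 2832102 (g = -2*(-1676254 + 260203) = -2*(-1416051) = 2832102)
1/(g + E(t(M(5)))) = 1/(2832102 + (1538 - 2*(-6 + 5)/(26 + (-6 + 5)))) = 1/(2832102 + (1538 - 2*(-1)/(26 - 1))) = 1/(2832102 + (1538 - 2*(-1)/25)) = 1/(2832102 + (1538 - 1*(-2/25))) = 1/(2832102 + (1538 + 2/25)) = 1/(2832102 + 38452/25) = 1/(70841002/25) = 25/70841002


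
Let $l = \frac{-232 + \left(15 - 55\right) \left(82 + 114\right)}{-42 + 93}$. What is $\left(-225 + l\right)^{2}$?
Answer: $\frac{382085209}{2601} \approx 1.469 \cdot 10^{5}$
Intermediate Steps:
$l = - \frac{8072}{51}$ ($l = \frac{-232 - 7840}{51} = \left(-232 - 7840\right) \frac{1}{51} = \left(-8072\right) \frac{1}{51} = - \frac{8072}{51} \approx -158.27$)
$\left(-225 + l\right)^{2} = \left(-225 - \frac{8072}{51}\right)^{2} = \left(- \frac{19547}{51}\right)^{2} = \frac{382085209}{2601}$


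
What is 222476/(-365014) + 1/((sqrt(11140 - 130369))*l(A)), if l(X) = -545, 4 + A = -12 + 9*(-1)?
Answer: -111238/182507 + I*sqrt(119229)/64979805 ≈ -0.6095 + 5.3139e-6*I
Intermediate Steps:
A = -25 (A = -4 + (-12 + 9*(-1)) = -4 + (-12 - 9) = -4 - 21 = -25)
222476/(-365014) + 1/((sqrt(11140 - 130369))*l(A)) = 222476/(-365014) + 1/(sqrt(11140 - 130369)*(-545)) = 222476*(-1/365014) - 1/545/sqrt(-119229) = -111238/182507 - 1/545/(I*sqrt(119229)) = -111238/182507 - I*sqrt(119229)/119229*(-1/545) = -111238/182507 + I*sqrt(119229)/64979805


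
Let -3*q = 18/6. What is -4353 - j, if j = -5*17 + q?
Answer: -4267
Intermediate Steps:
q = -1 (q = -6/6 = -1/3*3 = -1)
j = -86 (j = -5*17 - 1 = -85 - 1 = -86)
-4353 - j = -4353 - 1*(-86) = -4353 + 86 = -4267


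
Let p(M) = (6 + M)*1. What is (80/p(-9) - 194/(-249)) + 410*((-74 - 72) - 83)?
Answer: -23385056/249 ≈ -93916.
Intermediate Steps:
p(M) = 6 + M
(80/p(-9) - 194/(-249)) + 410*((-74 - 72) - 83) = (80/(6 - 9) - 194/(-249)) + 410*((-74 - 72) - 83) = (80/(-3) - 194*(-1/249)) + 410*(-146 - 83) = (80*(-1/3) + 194/249) + 410*(-229) = (-80/3 + 194/249) - 93890 = -6446/249 - 93890 = -23385056/249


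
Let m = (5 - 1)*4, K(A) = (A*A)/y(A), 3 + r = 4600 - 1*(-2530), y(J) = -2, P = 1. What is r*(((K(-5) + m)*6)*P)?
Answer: 149667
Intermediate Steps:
r = 7127 (r = -3 + (4600 - 1*(-2530)) = -3 + (4600 + 2530) = -3 + 7130 = 7127)
K(A) = -A²/2 (K(A) = (A*A)/(-2) = A²*(-½) = -A²/2)
m = 16 (m = 4*4 = 16)
r*(((K(-5) + m)*6)*P) = 7127*(((-½*(-5)² + 16)*6)*1) = 7127*(((-½*25 + 16)*6)*1) = 7127*(((-25/2 + 16)*6)*1) = 7127*(((7/2)*6)*1) = 7127*(21*1) = 7127*21 = 149667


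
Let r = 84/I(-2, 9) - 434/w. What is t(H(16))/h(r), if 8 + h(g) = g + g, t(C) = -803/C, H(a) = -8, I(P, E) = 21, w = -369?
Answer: 296307/6944 ≈ 42.671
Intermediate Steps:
r = 1910/369 (r = 84/21 - 434/(-369) = 84*(1/21) - 434*(-1/369) = 4 + 434/369 = 1910/369 ≈ 5.1762)
h(g) = -8 + 2*g (h(g) = -8 + (g + g) = -8 + 2*g)
t(H(16))/h(r) = (-803/(-8))/(-8 + 2*(1910/369)) = (-803*(-⅛))/(-8 + 3820/369) = 803/(8*(868/369)) = (803/8)*(369/868) = 296307/6944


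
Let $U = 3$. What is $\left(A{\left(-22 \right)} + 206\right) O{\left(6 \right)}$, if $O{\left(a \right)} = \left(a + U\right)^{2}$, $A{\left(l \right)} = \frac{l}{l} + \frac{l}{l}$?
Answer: $16848$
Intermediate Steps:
$A{\left(l \right)} = 2$ ($A{\left(l \right)} = 1 + 1 = 2$)
$O{\left(a \right)} = \left(3 + a\right)^{2}$ ($O{\left(a \right)} = \left(a + 3\right)^{2} = \left(3 + a\right)^{2}$)
$\left(A{\left(-22 \right)} + 206\right) O{\left(6 \right)} = \left(2 + 206\right) \left(3 + 6\right)^{2} = 208 \cdot 9^{2} = 208 \cdot 81 = 16848$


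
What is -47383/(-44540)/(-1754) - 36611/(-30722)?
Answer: 1429355655117/1200049860760 ≈ 1.1911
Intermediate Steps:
-47383/(-44540)/(-1754) - 36611/(-30722) = -47383*(-1/44540)*(-1/1754) - 36611*(-1/30722) = (47383/44540)*(-1/1754) + 36611/30722 = -47383/78123160 + 36611/30722 = 1429355655117/1200049860760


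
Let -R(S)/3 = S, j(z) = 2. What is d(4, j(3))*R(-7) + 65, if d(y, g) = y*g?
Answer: 233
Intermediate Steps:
R(S) = -3*S
d(y, g) = g*y
d(4, j(3))*R(-7) + 65 = (2*4)*(-3*(-7)) + 65 = 8*21 + 65 = 168 + 65 = 233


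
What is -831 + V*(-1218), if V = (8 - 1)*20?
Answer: -171351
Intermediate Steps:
V = 140 (V = 7*20 = 140)
-831 + V*(-1218) = -831 + 140*(-1218) = -831 - 170520 = -171351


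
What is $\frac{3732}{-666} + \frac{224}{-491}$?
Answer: $- \frac{330266}{54501} \approx -6.0598$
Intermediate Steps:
$\frac{3732}{-666} + \frac{224}{-491} = 3732 \left(- \frac{1}{666}\right) + 224 \left(- \frac{1}{491}\right) = - \frac{622}{111} - \frac{224}{491} = - \frac{330266}{54501}$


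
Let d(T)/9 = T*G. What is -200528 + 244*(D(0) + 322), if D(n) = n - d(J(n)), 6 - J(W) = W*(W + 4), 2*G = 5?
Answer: -154900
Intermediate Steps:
G = 5/2 (G = (1/2)*5 = 5/2 ≈ 2.5000)
J(W) = 6 - W*(4 + W) (J(W) = 6 - W*(W + 4) = 6 - W*(4 + W))
d(T) = 45*T/2 (d(T) = 9*(T*(5/2)) = 9*(5*T/2) = 45*T/2)
D(n) = -135 + 91*n + 45*n**2/2 (D(n) = n - 45*(6 - n**2 - 4*n)/2 = n - (135 - 90*n - 45*n**2/2) = n + (-135 + 90*n + 45*n**2/2) = -135 + 91*n + 45*n**2/2)
-200528 + 244*(D(0) + 322) = -200528 + 244*((-135 + 91*0 + (45/2)*0**2) + 322) = -200528 + 244*((-135 + 0 + (45/2)*0) + 322) = -200528 + 244*((-135 + 0 + 0) + 322) = -200528 + 244*(-135 + 322) = -200528 + 244*187 = -200528 + 45628 = -154900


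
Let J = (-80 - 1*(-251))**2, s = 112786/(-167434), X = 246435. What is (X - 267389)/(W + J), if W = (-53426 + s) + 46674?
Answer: -877103009/941327610 ≈ -0.93177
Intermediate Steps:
s = -56393/83717 (s = 112786*(-1/167434) = -56393/83717 ≈ -0.67361)
J = 29241 (J = (-80 + 251)**2 = 171**2 = 29241)
W = -565313577/83717 (W = (-53426 - 56393/83717) + 46674 = -4472720835/83717 + 46674 = -565313577/83717 ≈ -6752.7)
(X - 267389)/(W + J) = (246435 - 267389)/(-565313577/83717 + 29241) = -20954/1882655220/83717 = -20954*83717/1882655220 = -877103009/941327610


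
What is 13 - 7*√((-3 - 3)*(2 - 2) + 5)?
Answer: 13 - 7*√5 ≈ -2.6525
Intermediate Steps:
13 - 7*√((-3 - 3)*(2 - 2) + 5) = 13 - 7*√(-6*0 + 5) = 13 - 7*√(0 + 5) = 13 - 7*√5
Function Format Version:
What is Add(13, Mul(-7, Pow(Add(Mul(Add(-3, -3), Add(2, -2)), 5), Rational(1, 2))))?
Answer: Add(13, Mul(-7, Pow(5, Rational(1, 2)))) ≈ -2.6525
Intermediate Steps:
Add(13, Mul(-7, Pow(Add(Mul(Add(-3, -3), Add(2, -2)), 5), Rational(1, 2)))) = Add(13, Mul(-7, Pow(Add(Mul(-6, 0), 5), Rational(1, 2)))) = Add(13, Mul(-7, Pow(Add(0, 5), Rational(1, 2)))) = Add(13, Mul(-7, Pow(5, Rational(1, 2))))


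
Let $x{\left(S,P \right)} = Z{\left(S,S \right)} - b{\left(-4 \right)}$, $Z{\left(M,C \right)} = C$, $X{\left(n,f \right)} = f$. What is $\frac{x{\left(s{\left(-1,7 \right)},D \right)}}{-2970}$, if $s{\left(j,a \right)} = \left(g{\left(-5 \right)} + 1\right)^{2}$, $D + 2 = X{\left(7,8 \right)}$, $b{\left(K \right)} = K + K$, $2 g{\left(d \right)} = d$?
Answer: $- \frac{41}{11880} \approx -0.0034512$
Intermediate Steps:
$g{\left(d \right)} = \frac{d}{2}$
$b{\left(K \right)} = 2 K$
$D = 6$ ($D = -2 + 8 = 6$)
$s{\left(j,a \right)} = \frac{9}{4}$ ($s{\left(j,a \right)} = \left(\frac{1}{2} \left(-5\right) + 1\right)^{2} = \left(- \frac{5}{2} + 1\right)^{2} = \left(- \frac{3}{2}\right)^{2} = \frac{9}{4}$)
$x{\left(S,P \right)} = 8 + S$ ($x{\left(S,P \right)} = S - 2 \left(-4\right) = S - -8 = S + 8 = 8 + S$)
$\frac{x{\left(s{\left(-1,7 \right)},D \right)}}{-2970} = \frac{8 + \frac{9}{4}}{-2970} = \frac{41}{4} \left(- \frac{1}{2970}\right) = - \frac{41}{11880}$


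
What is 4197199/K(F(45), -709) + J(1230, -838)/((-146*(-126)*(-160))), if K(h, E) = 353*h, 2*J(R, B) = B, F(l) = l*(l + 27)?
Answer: 34317630187/9351054720 ≈ 3.6699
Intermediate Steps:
F(l) = l*(27 + l)
J(R, B) = B/2
4197199/K(F(45), -709) + J(1230, -838)/((-146*(-126)*(-160))) = 4197199/((353*(45*(27 + 45)))) + ((1/2)*(-838))/((-146*(-126)*(-160))) = 4197199/((353*(45*72))) - 419/(18396*(-160)) = 4197199/((353*3240)) - 419/(-2943360) = 4197199/1143720 - 419*(-1/2943360) = 4197199*(1/1143720) + 419/2943360 = 4197199/1143720 + 419/2943360 = 34317630187/9351054720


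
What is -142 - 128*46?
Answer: -6030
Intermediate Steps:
-142 - 128*46 = -142 - 5888 = -6030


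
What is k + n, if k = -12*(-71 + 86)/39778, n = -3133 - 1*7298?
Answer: -207462249/19889 ≈ -10431.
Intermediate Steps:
n = -10431 (n = -3133 - 7298 = -10431)
k = -90/19889 (k = -12*15*(1/39778) = -180*1/39778 = -90/19889 ≈ -0.0045251)
k + n = -90/19889 - 10431 = -207462249/19889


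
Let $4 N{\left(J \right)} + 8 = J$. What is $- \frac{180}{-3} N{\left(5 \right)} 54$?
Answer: $-2430$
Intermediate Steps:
$N{\left(J \right)} = -2 + \frac{J}{4}$
$- \frac{180}{-3} N{\left(5 \right)} 54 = - \frac{180}{-3} \left(-2 + \frac{1}{4} \cdot 5\right) 54 = \left(-180\right) \left(- \frac{1}{3}\right) \left(-2 + \frac{5}{4}\right) 54 = 60 \left(- \frac{3}{4}\right) 54 = \left(-45\right) 54 = -2430$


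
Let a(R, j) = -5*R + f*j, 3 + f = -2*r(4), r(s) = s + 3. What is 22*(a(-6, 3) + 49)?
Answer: 616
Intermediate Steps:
r(s) = 3 + s
f = -17 (f = -3 - 2*(3 + 4) = -3 - 2*7 = -3 - 14 = -17)
a(R, j) = -17*j - 5*R (a(R, j) = -5*R - 17*j = -17*j - 5*R)
22*(a(-6, 3) + 49) = 22*((-17*3 - 5*(-6)) + 49) = 22*((-51 + 30) + 49) = 22*(-21 + 49) = 22*28 = 616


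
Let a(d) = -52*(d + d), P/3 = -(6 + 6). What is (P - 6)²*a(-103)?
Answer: 18895968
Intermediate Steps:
P = -36 (P = 3*(-(6 + 6)) = 3*(-1*12) = 3*(-12) = -36)
a(d) = -104*d
(P - 6)²*a(-103) = (-36 - 6)²*(-104*(-103)) = (-42)²*10712 = 1764*10712 = 18895968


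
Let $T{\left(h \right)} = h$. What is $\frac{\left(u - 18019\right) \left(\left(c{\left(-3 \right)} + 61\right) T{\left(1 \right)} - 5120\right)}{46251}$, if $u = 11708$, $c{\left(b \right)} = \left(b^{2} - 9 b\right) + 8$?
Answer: $\frac{31649665}{46251} \approx 684.3$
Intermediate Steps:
$c{\left(b \right)} = 8 + b^{2} - 9 b$
$\frac{\left(u - 18019\right) \left(\left(c{\left(-3 \right)} + 61\right) T{\left(1 \right)} - 5120\right)}{46251} = \frac{\left(11708 - 18019\right) \left(\left(\left(8 + \left(-3\right)^{2} - -27\right) + 61\right) 1 - 5120\right)}{46251} = - 6311 \left(\left(\left(8 + 9 + 27\right) + 61\right) 1 - 5120\right) \frac{1}{46251} = - 6311 \left(\left(44 + 61\right) 1 - 5120\right) \frac{1}{46251} = - 6311 \left(105 \cdot 1 - 5120\right) \frac{1}{46251} = - 6311 \left(105 - 5120\right) \frac{1}{46251} = \left(-6311\right) \left(-5015\right) \frac{1}{46251} = 31649665 \cdot \frac{1}{46251} = \frac{31649665}{46251}$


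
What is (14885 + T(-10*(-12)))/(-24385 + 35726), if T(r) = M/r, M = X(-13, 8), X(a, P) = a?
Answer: 1786187/1360920 ≈ 1.3125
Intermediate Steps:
M = -13
T(r) = -13/r
(14885 + T(-10*(-12)))/(-24385 + 35726) = (14885 - 13/((-10*(-12))))/(-24385 + 35726) = (14885 - 13/120)/11341 = (14885 - 13*1/120)*(1/11341) = (14885 - 13/120)*(1/11341) = (1786187/120)*(1/11341) = 1786187/1360920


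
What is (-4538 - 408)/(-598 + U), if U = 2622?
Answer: -2473/1012 ≈ -2.4437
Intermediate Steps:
(-4538 - 408)/(-598 + U) = (-4538 - 408)/(-598 + 2622) = -4946/2024 = -4946*1/2024 = -2473/1012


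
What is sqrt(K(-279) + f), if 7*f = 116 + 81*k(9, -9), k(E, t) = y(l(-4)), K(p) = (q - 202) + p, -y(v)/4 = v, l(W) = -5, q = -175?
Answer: 2*I*sqrt(102) ≈ 20.199*I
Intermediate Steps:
y(v) = -4*v
K(p) = -377 + p (K(p) = (-175 - 202) + p = -377 + p)
k(E, t) = 20 (k(E, t) = -4*(-5) = 20)
f = 248 (f = (116 + 81*20)/7 = (116 + 1620)/7 = (1/7)*1736 = 248)
sqrt(K(-279) + f) = sqrt((-377 - 279) + 248) = sqrt(-656 + 248) = sqrt(-408) = 2*I*sqrt(102)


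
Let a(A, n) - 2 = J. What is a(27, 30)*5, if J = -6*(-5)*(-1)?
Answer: -140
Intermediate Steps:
J = -30 (J = 30*(-1) = -30)
a(A, n) = -28 (a(A, n) = 2 - 30 = -28)
a(27, 30)*5 = -28*5 = -140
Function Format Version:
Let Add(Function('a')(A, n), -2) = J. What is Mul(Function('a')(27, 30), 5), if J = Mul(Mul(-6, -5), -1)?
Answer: -140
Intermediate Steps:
J = -30 (J = Mul(30, -1) = -30)
Function('a')(A, n) = -28 (Function('a')(A, n) = Add(2, -30) = -28)
Mul(Function('a')(27, 30), 5) = Mul(-28, 5) = -140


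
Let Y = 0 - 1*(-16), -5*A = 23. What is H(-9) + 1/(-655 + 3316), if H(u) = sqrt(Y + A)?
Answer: 1/2661 + sqrt(285)/5 ≈ 3.3768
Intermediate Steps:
A = -23/5 (A = -1/5*23 = -23/5 ≈ -4.6000)
Y = 16 (Y = 0 + 16 = 16)
H(u) = sqrt(285)/5 (H(u) = sqrt(16 - 23/5) = sqrt(57/5) = sqrt(285)/5)
H(-9) + 1/(-655 + 3316) = sqrt(285)/5 + 1/(-655 + 3316) = sqrt(285)/5 + 1/2661 = 1/2661 + sqrt(285)/5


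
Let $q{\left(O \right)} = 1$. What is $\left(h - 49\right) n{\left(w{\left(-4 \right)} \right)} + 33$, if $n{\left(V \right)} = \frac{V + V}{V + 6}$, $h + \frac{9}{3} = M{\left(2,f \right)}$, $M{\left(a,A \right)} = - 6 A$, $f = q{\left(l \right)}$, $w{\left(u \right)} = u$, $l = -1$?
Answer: $265$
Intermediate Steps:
$f = 1$
$h = -9$ ($h = -3 - 6 = -9$)
$n{\left(V \right)} = \frac{2 V}{6 + V}$
$\left(h - 49\right) n{\left(w{\left(-4 \right)} \right)} + 33 = \left(-9 - 49\right) 2 \left(-4\right) \frac{1}{6 - 4} + 33 = \left(-9 - 49\right) 2 \left(-4\right) \frac{1}{2} + 33 = - 58 \cdot 2 \left(-4\right) \frac{1}{2} + 33 = \left(-58\right) \left(-4\right) + 33 = 232 + 33 = 265$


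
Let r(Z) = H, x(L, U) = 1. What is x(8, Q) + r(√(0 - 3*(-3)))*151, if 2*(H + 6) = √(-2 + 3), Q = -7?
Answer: -1659/2 ≈ -829.50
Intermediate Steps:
H = -11/2 (H = -6 + √(-2 + 3)/2 = -6 + √1/2 = -6 + (½)*1 = -6 + ½ = -11/2 ≈ -5.5000)
r(Z) = -11/2
x(8, Q) + r(√(0 - 3*(-3)))*151 = 1 - 11/2*151 = 1 - 1661/2 = -1659/2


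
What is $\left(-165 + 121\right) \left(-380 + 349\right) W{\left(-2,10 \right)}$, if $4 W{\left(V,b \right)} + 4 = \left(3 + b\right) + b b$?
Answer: $37169$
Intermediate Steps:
$W{\left(V,b \right)} = - \frac{1}{4} + \frac{b}{4} + \frac{b^{2}}{4}$ ($W{\left(V,b \right)} = -1 + \frac{\left(3 + b\right) + b b}{4} = -1 + \frac{\left(3 + b\right) + b^{2}}{4} = -1 + \frac{3 + b + b^{2}}{4} = -1 + \left(\frac{3}{4} + \frac{b}{4} + \frac{b^{2}}{4}\right) = - \frac{1}{4} + \frac{b}{4} + \frac{b^{2}}{4}$)
$\left(-165 + 121\right) \left(-380 + 349\right) W{\left(-2,10 \right)} = \left(-165 + 121\right) \left(-380 + 349\right) \left(- \frac{1}{4} + \frac{1}{4} \cdot 10 + \frac{10^{2}}{4}\right) = \left(-44\right) \left(-31\right) \left(- \frac{1}{4} + \frac{5}{2} + \frac{1}{4} \cdot 100\right) = 1364 \left(- \frac{1}{4} + \frac{5}{2} + 25\right) = 1364 \cdot \frac{109}{4} = 37169$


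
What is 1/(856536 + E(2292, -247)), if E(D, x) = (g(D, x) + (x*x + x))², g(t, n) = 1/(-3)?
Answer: 9/33235530049 ≈ 2.7079e-10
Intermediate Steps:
g(t, n) = -⅓
E(D, x) = (-⅓ + x + x²)² (E(D, x) = (-⅓ + (x*x + x))² = (-⅓ + (x² + x))² = (-⅓ + (x + x²))² = (-⅓ + x + x²)²)
1/(856536 + E(2292, -247)) = 1/(856536 + (-1 + 3*(-247) + 3*(-247)²)²/9) = 1/(856536 + (-1 - 741 + 3*61009)²/9) = 1/(856536 + (-1 - 741 + 183027)²/9) = 1/(856536 + (⅑)*182285²) = 1/(856536 + (⅑)*33227821225) = 1/(856536 + 33227821225/9) = 1/(33235530049/9) = 9/33235530049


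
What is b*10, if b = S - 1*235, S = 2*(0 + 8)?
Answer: -2190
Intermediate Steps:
S = 16 (S = 2*8 = 16)
b = -219 (b = 16 - 1*235 = 16 - 235 = -219)
b*10 = -219*10 = -2190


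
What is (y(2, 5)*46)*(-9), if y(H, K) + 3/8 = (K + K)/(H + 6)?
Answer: -1449/4 ≈ -362.25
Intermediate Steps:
y(H, K) = -3/8 + 2*K/(6 + H) (y(H, K) = -3/8 + (K + K)/(H + 6) = -3/8 + (2*K)/(6 + H) = -3/8 + 2*K/(6 + H))
(y(2, 5)*46)*(-9) = (((-18 - 3*2 + 16*5)/(8*(6 + 2)))*46)*(-9) = (((⅛)*(-18 - 6 + 80)/8)*46)*(-9) = (((⅛)*(⅛)*56)*46)*(-9) = ((7/8)*46)*(-9) = (161/4)*(-9) = -1449/4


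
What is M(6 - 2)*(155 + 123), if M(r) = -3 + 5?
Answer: 556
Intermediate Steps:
M(r) = 2
M(6 - 2)*(155 + 123) = 2*(155 + 123) = 2*278 = 556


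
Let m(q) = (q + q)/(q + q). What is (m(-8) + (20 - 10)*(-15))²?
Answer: 22201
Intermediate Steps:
m(q) = 1 (m(q) = (2*q)/((2*q)) = (2*q)*(1/(2*q)) = 1)
(m(-8) + (20 - 10)*(-15))² = (1 + (20 - 10)*(-15))² = (1 + 10*(-15))² = (1 - 150)² = (-149)² = 22201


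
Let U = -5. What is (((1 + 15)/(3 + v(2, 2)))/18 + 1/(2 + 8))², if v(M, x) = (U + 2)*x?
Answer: 2809/72900 ≈ 0.038532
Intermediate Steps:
v(M, x) = -3*x (v(M, x) = (-5 + 2)*x = -3*x)
(((1 + 15)/(3 + v(2, 2)))/18 + 1/(2 + 8))² = (((1 + 15)/(3 - 3*2))/18 + 1/(2 + 8))² = ((16/(3 - 6))*(1/18) + 1/10)² = ((16/(-3))*(1/18) + ⅒)² = ((16*(-⅓))*(1/18) + ⅒)² = (-16/3*1/18 + ⅒)² = (-8/27 + ⅒)² = (-53/270)² = 2809/72900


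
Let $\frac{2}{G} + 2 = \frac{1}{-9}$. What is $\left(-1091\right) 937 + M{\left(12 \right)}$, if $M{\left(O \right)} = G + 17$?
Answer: $- \frac{19422768}{19} \approx -1.0223 \cdot 10^{6}$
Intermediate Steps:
$G = - \frac{18}{19}$ ($G = \frac{2}{-2 + \frac{1}{-9}} = \frac{2}{-2 - \frac{1}{9}} = \frac{2}{- \frac{19}{9}} = 2 \left(- \frac{9}{19}\right) = - \frac{18}{19} \approx -0.94737$)
$M{\left(O \right)} = \frac{305}{19}$ ($M{\left(O \right)} = - \frac{18}{19} + 17 = \frac{305}{19}$)
$\left(-1091\right) 937 + M{\left(12 \right)} = \left(-1091\right) 937 + \frac{305}{19} = -1022267 + \frac{305}{19} = - \frac{19422768}{19}$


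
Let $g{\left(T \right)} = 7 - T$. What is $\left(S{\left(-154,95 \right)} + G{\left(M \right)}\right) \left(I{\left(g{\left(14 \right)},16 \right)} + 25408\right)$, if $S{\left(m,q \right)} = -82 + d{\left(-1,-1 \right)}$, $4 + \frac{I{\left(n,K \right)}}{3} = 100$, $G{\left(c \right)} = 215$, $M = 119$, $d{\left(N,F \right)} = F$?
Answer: $3391872$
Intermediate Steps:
$I{\left(n,K \right)} = 288$ ($I{\left(n,K \right)} = -12 + 3 \cdot 100 = -12 + 300 = 288$)
$S{\left(m,q \right)} = -83$ ($S{\left(m,q \right)} = -82 - 1 = -83$)
$\left(S{\left(-154,95 \right)} + G{\left(M \right)}\right) \left(I{\left(g{\left(14 \right)},16 \right)} + 25408\right) = \left(-83 + 215\right) \left(288 + 25408\right) = 132 \cdot 25696 = 3391872$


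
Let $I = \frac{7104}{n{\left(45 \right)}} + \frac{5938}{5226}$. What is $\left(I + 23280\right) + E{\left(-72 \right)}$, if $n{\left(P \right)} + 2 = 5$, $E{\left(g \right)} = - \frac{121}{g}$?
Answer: $\frac{1608614023}{62712} \approx 25651.0$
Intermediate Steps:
$n{\left(P \right)} = 3$ ($n{\left(P \right)} = -2 + 5 = 3$)
$I = \frac{6190553}{2613}$ ($I = \frac{7104}{3} + \frac{5938}{5226} = 7104 \cdot \frac{1}{3} + 5938 \cdot \frac{1}{5226} = 2368 + \frac{2969}{2613} = \frac{6190553}{2613} \approx 2369.1$)
$\left(I + 23280\right) + E{\left(-72 \right)} = \left(\frac{6190553}{2613} + 23280\right) - \frac{121}{-72} = \frac{67021193}{2613} - - \frac{121}{72} = \frac{67021193}{2613} + \frac{121}{72} = \frac{1608614023}{62712}$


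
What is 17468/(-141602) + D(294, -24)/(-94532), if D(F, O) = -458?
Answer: -396607815/3346480066 ≈ -0.11851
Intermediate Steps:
17468/(-141602) + D(294, -24)/(-94532) = 17468/(-141602) - 458/(-94532) = 17468*(-1/141602) - 458*(-1/94532) = -8734/70801 + 229/47266 = -396607815/3346480066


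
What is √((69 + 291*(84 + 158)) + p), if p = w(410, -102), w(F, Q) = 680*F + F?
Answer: √349701 ≈ 591.36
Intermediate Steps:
w(F, Q) = 681*F
p = 279210 (p = 681*410 = 279210)
√((69 + 291*(84 + 158)) + p) = √((69 + 291*(84 + 158)) + 279210) = √((69 + 291*242) + 279210) = √((69 + 70422) + 279210) = √(70491 + 279210) = √349701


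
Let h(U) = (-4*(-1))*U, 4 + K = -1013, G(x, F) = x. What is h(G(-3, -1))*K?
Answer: 12204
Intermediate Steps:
K = -1017 (K = -4 - 1013 = -1017)
h(U) = 4*U
h(G(-3, -1))*K = (4*(-3))*(-1017) = -12*(-1017) = 12204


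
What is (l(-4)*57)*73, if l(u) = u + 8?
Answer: 16644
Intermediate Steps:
l(u) = 8 + u
(l(-4)*57)*73 = ((8 - 4)*57)*73 = (4*57)*73 = 228*73 = 16644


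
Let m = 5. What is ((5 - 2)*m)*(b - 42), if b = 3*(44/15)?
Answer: -498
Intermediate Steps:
b = 44/5 (b = 3*(44*(1/15)) = 3*(44/15) = 44/5 ≈ 8.8000)
((5 - 2)*m)*(b - 42) = ((5 - 2)*5)*(44/5 - 42) = (3*5)*(-166/5) = 15*(-166/5) = -498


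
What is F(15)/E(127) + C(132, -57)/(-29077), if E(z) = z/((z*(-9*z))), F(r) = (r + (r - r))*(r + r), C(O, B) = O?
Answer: -14955755082/29077 ≈ -5.1435e+5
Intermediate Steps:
F(r) = 2*r**2 (F(r) = (r + 0)*(2*r) = r*(2*r) = 2*r**2)
E(z) = -1/(9*z) (E(z) = z/((-9*z**2)) = z*(-1/(9*z**2)) = -1/(9*z))
F(15)/E(127) + C(132, -57)/(-29077) = (2*15**2)/((-1/9/127)) + 132/(-29077) = (2*225)/((-1/9*1/127)) + 132*(-1/29077) = 450/(-1/1143) - 132/29077 = 450*(-1143) - 132/29077 = -514350 - 132/29077 = -14955755082/29077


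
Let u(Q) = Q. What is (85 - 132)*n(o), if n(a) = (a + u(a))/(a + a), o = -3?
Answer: -47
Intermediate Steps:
n(a) = 1 (n(a) = (a + a)/(a + a) = (2*a)/((2*a)) = (2*a)*(1/(2*a)) = 1)
(85 - 132)*n(o) = (85 - 132)*1 = -47*1 = -47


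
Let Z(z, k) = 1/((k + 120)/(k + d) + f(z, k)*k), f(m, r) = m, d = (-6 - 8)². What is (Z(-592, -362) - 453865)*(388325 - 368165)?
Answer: -162752828500321920/17787353 ≈ -9.1499e+9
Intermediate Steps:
d = 196 (d = (-14)² = 196)
Z(z, k) = 1/(k*z + (120 + k)/(196 + k)) (Z(z, k) = 1/((k + 120)/(k + 196) + z*k) = 1/((120 + k)/(196 + k) + k*z) = 1/(k*z + (120 + k)/(196 + k)))
(Z(-592, -362) - 453865)*(388325 - 368165) = ((196 - 362)/(120 - 362 - 592*(-362)² + 196*(-362)*(-592)) - 453865)*(388325 - 368165) = (-166/(120 - 362 - 592*131044 + 42003584) - 453865)*20160 = (-166/(120 - 362 - 77578048 + 42003584) - 453865)*20160 = (-166/(-35574706) - 453865)*20160 = (-1/35574706*(-166) - 453865)*20160 = (83/17787353 - 453865)*20160 = -8073056969262/17787353*20160 = -162752828500321920/17787353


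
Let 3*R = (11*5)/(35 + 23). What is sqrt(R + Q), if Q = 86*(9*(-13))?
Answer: I*sqrt(304627542)/174 ≈ 100.31*I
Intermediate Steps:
R = 55/174 (R = ((11*5)/(35 + 23))/3 = (55/58)/3 = (55*(1/58))/3 = (1/3)*(55/58) = 55/174 ≈ 0.31609)
Q = -10062 (Q = 86*(-117) = -10062)
sqrt(R + Q) = sqrt(55/174 - 10062) = sqrt(-1750733/174) = I*sqrt(304627542)/174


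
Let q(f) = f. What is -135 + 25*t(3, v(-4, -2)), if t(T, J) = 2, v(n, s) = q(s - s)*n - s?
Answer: -85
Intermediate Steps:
v(n, s) = -s (v(n, s) = (s - s)*n - s = 0*n - s = 0 - s = -s)
-135 + 25*t(3, v(-4, -2)) = -135 + 25*2 = -135 + 50 = -85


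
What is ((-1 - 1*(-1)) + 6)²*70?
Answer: 2520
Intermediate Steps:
((-1 - 1*(-1)) + 6)²*70 = ((-1 + 1) + 6)²*70 = (0 + 6)²*70 = 6²*70 = 36*70 = 2520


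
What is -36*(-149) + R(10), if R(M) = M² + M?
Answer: 5474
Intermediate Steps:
R(M) = M + M²
-36*(-149) + R(10) = -36*(-149) + 10*(1 + 10) = 5364 + 10*11 = 5364 + 110 = 5474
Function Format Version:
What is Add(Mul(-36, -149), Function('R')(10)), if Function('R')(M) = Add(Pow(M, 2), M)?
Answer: 5474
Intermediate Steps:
Function('R')(M) = Add(M, Pow(M, 2))
Add(Mul(-36, -149), Function('R')(10)) = Add(Mul(-36, -149), Mul(10, Add(1, 10))) = Add(5364, Mul(10, 11)) = Add(5364, 110) = 5474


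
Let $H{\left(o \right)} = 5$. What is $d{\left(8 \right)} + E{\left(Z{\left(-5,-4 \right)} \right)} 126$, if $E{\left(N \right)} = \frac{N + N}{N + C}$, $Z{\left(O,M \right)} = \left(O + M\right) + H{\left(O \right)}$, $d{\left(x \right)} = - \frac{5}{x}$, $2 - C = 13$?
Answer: $\frac{2663}{40} \approx 66.575$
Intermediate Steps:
$C = -11$ ($C = 2 - 13 = -11$)
$Z{\left(O,M \right)} = 5 + M + O$ ($Z{\left(O,M \right)} = \left(O + M\right) + 5 = \left(M + O\right) + 5 = 5 + M + O$)
$E{\left(N \right)} = \frac{2 N}{-11 + N}$ ($E{\left(N \right)} = \frac{N + N}{N - 11} = \frac{2 N}{-11 + N}$)
$d{\left(8 \right)} + E{\left(Z{\left(-5,-4 \right)} \right)} 126 = - \frac{5}{8} + \frac{2 \left(5 - 4 - 5\right)}{-11 - 4} \cdot 126 = \left(-5\right) \frac{1}{8} + 2 \left(-4\right) \frac{1}{-11 - 4} \cdot 126 = - \frac{5}{8} + 2 \left(-4\right) \frac{1}{-15} \cdot 126 = - \frac{5}{8} + 2 \left(-4\right) \left(- \frac{1}{15}\right) 126 = - \frac{5}{8} + \frac{8}{15} \cdot 126 = - \frac{5}{8} + \frac{336}{5} = \frac{2663}{40}$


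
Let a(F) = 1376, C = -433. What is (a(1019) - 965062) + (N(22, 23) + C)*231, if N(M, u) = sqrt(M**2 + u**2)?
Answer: -1063709 + 231*sqrt(1013) ≈ -1.0564e+6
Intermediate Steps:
(a(1019) - 965062) + (N(22, 23) + C)*231 = (1376 - 965062) + (sqrt(22**2 + 23**2) - 433)*231 = -963686 + (sqrt(484 + 529) - 433)*231 = -963686 + (sqrt(1013) - 433)*231 = -963686 + (-433 + sqrt(1013))*231 = -963686 + (-100023 + 231*sqrt(1013)) = -1063709 + 231*sqrt(1013)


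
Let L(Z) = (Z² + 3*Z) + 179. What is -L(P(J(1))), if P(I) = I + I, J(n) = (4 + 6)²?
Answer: -40779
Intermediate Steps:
J(n) = 100 (J(n) = 10² = 100)
P(I) = 2*I
L(Z) = 179 + Z² + 3*Z
-L(P(J(1))) = -(179 + (2*100)² + 3*(2*100)) = -(179 + 200² + 3*200) = -(179 + 40000 + 600) = -1*40779 = -40779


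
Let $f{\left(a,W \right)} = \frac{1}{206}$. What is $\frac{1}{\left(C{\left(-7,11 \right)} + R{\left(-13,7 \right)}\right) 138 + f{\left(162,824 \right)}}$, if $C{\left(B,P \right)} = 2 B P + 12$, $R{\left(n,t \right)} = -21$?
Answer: $- \frac{206}{4633763} \approx -4.4456 \cdot 10^{-5}$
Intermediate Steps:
$f{\left(a,W \right)} = \frac{1}{206}$
$C{\left(B,P \right)} = 12 + 2 B P$ ($C{\left(B,P \right)} = 2 B P + 12 = 12 + 2 B P$)
$\frac{1}{\left(C{\left(-7,11 \right)} + R{\left(-13,7 \right)}\right) 138 + f{\left(162,824 \right)}} = \frac{1}{\left(\left(12 + 2 \left(-7\right) 11\right) - 21\right) 138 + \frac{1}{206}} = \frac{1}{\left(\left(12 - 154\right) - 21\right) 138 + \frac{1}{206}} = \frac{1}{\left(-142 - 21\right) 138 + \frac{1}{206}} = \frac{1}{\left(-163\right) 138 + \frac{1}{206}} = \frac{1}{-22494 + \frac{1}{206}} = \frac{1}{- \frac{4633763}{206}} = - \frac{206}{4633763}$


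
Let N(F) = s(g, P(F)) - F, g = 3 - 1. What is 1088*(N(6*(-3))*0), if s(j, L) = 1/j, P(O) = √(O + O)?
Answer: 0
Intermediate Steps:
P(O) = √2*√O (P(O) = √(2*O) = √2*√O)
g = 2
s(j, L) = 1/j
N(F) = ½ - F (N(F) = 1/2 - F = ½ - F)
1088*(N(6*(-3))*0) = 1088*((½ - 6*(-3))*0) = 1088*((½ - 1*(-18))*0) = 1088*((½ + 18)*0) = 1088*((37/2)*0) = 1088*0 = 0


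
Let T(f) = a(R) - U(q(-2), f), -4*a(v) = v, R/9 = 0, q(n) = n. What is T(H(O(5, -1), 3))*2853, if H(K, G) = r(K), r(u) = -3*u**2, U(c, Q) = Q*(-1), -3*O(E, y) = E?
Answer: -23775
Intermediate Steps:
O(E, y) = -E/3
R = 0 (R = 9*0 = 0)
U(c, Q) = -Q
a(v) = -v/4
H(K, G) = -3*K**2
T(f) = f (T(f) = -1/4*0 - (-1)*f = 0 + f = f)
T(H(O(5, -1), 3))*2853 = -3*(-1/3*5)**2*2853 = -3*(-5/3)**2*2853 = -3*25/9*2853 = -25/3*2853 = -23775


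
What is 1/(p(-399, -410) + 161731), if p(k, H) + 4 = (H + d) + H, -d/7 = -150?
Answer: 1/161957 ≈ 6.1745e-6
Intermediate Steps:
d = 1050 (d = -7*(-150) = 1050)
p(k, H) = 1046 + 2*H (p(k, H) = -4 + ((H + 1050) + H) = -4 + ((1050 + H) + H) = -4 + (1050 + 2*H) = 1046 + 2*H)
1/(p(-399, -410) + 161731) = 1/((1046 + 2*(-410)) + 161731) = 1/((1046 - 820) + 161731) = 1/(226 + 161731) = 1/161957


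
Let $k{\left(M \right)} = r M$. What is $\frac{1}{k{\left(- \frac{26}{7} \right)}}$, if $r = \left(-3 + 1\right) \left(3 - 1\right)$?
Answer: $\frac{7}{104} \approx 0.067308$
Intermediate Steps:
$r = -4$ ($r = \left(-2\right) 2 = -4$)
$k{\left(M \right)} = - 4 M$
$\frac{1}{k{\left(- \frac{26}{7} \right)}} = \frac{1}{\left(-4\right) \left(- \frac{26}{7}\right)} = \frac{1}{\frac{104}{7}} = \frac{7}{104}$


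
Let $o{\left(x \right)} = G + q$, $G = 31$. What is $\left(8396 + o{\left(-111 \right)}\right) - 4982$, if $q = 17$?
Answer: $3462$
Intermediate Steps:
$o{\left(x \right)} = 48$ ($o{\left(x \right)} = 31 + 17 = 48$)
$\left(8396 + o{\left(-111 \right)}\right) - 4982 = \left(8396 + 48\right) - 4982 = 8444 - 4982 = 3462$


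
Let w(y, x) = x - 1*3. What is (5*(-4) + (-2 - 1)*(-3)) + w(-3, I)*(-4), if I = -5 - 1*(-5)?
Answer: 1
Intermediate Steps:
I = 0 (I = -5 + 5 = 0)
w(y, x) = -3 + x (w(y, x) = x - 3 = -3 + x)
(5*(-4) + (-2 - 1)*(-3)) + w(-3, I)*(-4) = (5*(-4) + (-2 - 1)*(-3)) + (-3 + 0)*(-4) = (-20 - 3*(-3)) - 3*(-4) = (-20 + 9) + 12 = -11 + 12 = 1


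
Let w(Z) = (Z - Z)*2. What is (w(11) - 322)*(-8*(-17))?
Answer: -43792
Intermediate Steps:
w(Z) = 0 (w(Z) = 0*2 = 0)
(w(11) - 322)*(-8*(-17)) = (0 - 322)*(-8*(-17)) = -322*136 = -43792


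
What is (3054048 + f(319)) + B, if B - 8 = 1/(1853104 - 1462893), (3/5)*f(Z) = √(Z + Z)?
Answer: 1191726245817/390211 + 5*√638/3 ≈ 3.0541e+6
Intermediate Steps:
f(Z) = 5*√2*√Z/3 (f(Z) = 5*√(Z + Z)/3 = 5*√(2*Z)/3 = 5*(√2*√Z)/3 = 5*√2*√Z/3)
B = 3121689/390211 (B = 8 + 1/(1853104 - 1462893) = 8 + 1/390211 = 3121689/390211 ≈ 8.0000)
(3054048 + f(319)) + B = (3054048 + 5*√2*√319/3) + 3121689/390211 = (3054048 + 5*√638/3) + 3121689/390211 = 1191726245817/390211 + 5*√638/3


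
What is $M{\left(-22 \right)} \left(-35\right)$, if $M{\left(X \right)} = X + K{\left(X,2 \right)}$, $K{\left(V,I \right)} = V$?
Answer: $1540$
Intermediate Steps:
$M{\left(X \right)} = 2 X$ ($M{\left(X \right)} = X + X = 2 X$)
$M{\left(-22 \right)} \left(-35\right) = 2 \left(-22\right) \left(-35\right) = \left(-44\right) \left(-35\right) = 1540$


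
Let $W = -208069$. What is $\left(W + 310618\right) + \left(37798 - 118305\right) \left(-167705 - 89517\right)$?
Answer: $20708274103$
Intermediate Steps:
$\left(W + 310618\right) + \left(37798 - 118305\right) \left(-167705 - 89517\right) = \left(-208069 + 310618\right) + \left(37798 - 118305\right) \left(-167705 - 89517\right) = 102549 - -20708171554 = 102549 + 20708171554 = 20708274103$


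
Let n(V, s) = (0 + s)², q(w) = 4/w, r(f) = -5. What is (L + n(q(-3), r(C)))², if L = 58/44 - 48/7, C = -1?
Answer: 8982009/23716 ≈ 378.73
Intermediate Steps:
n(V, s) = s²
L = -853/154 (L = 58*(1/44) - 48*⅐ = 29/22 - 48/7 = -853/154 ≈ -5.5390)
(L + n(q(-3), r(C)))² = (-853/154 + (-5)²)² = (-853/154 + 25)² = (2997/154)² = 8982009/23716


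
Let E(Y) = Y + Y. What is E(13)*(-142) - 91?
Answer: -3783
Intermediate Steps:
E(Y) = 2*Y
E(13)*(-142) - 91 = (2*13)*(-142) - 91 = 26*(-142) - 91 = -3692 - 91 = -3783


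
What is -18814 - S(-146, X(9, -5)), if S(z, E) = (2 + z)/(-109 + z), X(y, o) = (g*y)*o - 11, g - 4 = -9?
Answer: -1599238/85 ≈ -18815.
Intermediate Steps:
g = -5 (g = 4 - 9 = -5)
X(y, o) = -11 - 5*o*y (X(y, o) = (-5*y)*o - 11 = -5*o*y - 11 = -11 - 5*o*y)
S(z, E) = (2 + z)/(-109 + z)
-18814 - S(-146, X(9, -5)) = -18814 - (2 - 146)/(-109 - 146) = -18814 - (-144)/(-255) = -18814 - (-1)*(-144)/255 = -18814 - 1*48/85 = -18814 - 48/85 = -1599238/85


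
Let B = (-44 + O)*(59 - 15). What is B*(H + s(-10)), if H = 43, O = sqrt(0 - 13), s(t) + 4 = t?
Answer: -56144 + 1276*I*sqrt(13) ≈ -56144.0 + 4600.7*I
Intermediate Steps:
s(t) = -4 + t
O = I*sqrt(13) (O = sqrt(-13) = I*sqrt(13) ≈ 3.6056*I)
B = -1936 + 44*I*sqrt(13) (B = (-44 + I*sqrt(13))*(59 - 15) = (-44 + I*sqrt(13))*44 = -1936 + 44*I*sqrt(13) ≈ -1936.0 + 158.64*I)
B*(H + s(-10)) = (-1936 + 44*I*sqrt(13))*(43 + (-4 - 10)) = (-1936 + 44*I*sqrt(13))*(43 - 14) = (-1936 + 44*I*sqrt(13))*29 = -56144 + 1276*I*sqrt(13)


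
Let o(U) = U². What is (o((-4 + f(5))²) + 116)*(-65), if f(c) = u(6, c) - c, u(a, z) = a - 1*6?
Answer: -434005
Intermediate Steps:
u(a, z) = -6 + a (u(a, z) = a - 6 = -6 + a)
f(c) = -c (f(c) = (-6 + 6) - c = 0 - c = -c)
(o((-4 + f(5))²) + 116)*(-65) = (((-4 - 1*5)²)² + 116)*(-65) = (((-4 - 5)²)² + 116)*(-65) = (((-9)²)² + 116)*(-65) = (81² + 116)*(-65) = (6561 + 116)*(-65) = 6677*(-65) = -434005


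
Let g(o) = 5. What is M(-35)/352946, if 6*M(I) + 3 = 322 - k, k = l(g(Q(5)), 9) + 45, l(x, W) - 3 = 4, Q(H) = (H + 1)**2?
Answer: 89/705892 ≈ 0.00012608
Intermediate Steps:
Q(H) = (1 + H)**2
l(x, W) = 7 (l(x, W) = 3 + 4 = 7)
k = 52 (k = 7 + 45 = 52)
M(I) = 89/2 (M(I) = -1/2 + (322 - 1*52)/6 = -1/2 + (322 - 52)/6 = -1/2 + (1/6)*270 = -1/2 + 45 = 89/2)
M(-35)/352946 = (89/2)/352946 = (89/2)*(1/352946) = 89/705892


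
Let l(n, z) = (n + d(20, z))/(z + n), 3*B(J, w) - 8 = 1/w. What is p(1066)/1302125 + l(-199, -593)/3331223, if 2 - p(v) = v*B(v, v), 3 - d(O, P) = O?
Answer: -9993294/4580431625 ≈ -0.0021817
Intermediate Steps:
d(O, P) = 3 - O
B(J, w) = 8/3 + 1/(3*w)
l(n, z) = (-17 + n)/(n + z) (l(n, z) = (n + (3 - 1*20))/(z + n) = (n + (3 - 20))/(n + z) = (n - 17)/(n + z) = (-17 + n)/(n + z))
p(v) = 5/3 - 8*v/3 (p(v) = 2 - v*(1 + 8*v)/(3*v) = 2 - (⅓ + 8*v/3) = 2 + (-⅓ - 8*v/3) = 5/3 - 8*v/3)
p(1066)/1302125 + l(-199, -593)/3331223 = (5/3 - 8/3*1066)/1302125 + ((-17 - 199)/(-199 - 593))/3331223 = (5/3 - 8528/3)*(1/1302125) + (-216/(-792))*(1/3331223) = -2841*1/1302125 - 1/792*(-216)*(1/3331223) = -3/1375 + (3/11)*(1/3331223) = -3/1375 + 3/36643453 = -9993294/4580431625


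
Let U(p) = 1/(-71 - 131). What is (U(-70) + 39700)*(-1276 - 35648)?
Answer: -148054144338/101 ≈ -1.4659e+9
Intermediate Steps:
U(p) = -1/202 (U(p) = 1/(-202) = -1/202)
(U(-70) + 39700)*(-1276 - 35648) = (-1/202 + 39700)*(-1276 - 35648) = (8019399/202)*(-36924) = -148054144338/101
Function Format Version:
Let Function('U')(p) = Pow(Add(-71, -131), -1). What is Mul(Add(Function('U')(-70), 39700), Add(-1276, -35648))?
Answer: Rational(-148054144338, 101) ≈ -1.4659e+9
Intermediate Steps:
Function('U')(p) = Rational(-1, 202) (Function('U')(p) = Pow(-202, -1) = Rational(-1, 202))
Mul(Add(Function('U')(-70), 39700), Add(-1276, -35648)) = Mul(Add(Rational(-1, 202), 39700), Add(-1276, -35648)) = Mul(Rational(8019399, 202), -36924) = Rational(-148054144338, 101)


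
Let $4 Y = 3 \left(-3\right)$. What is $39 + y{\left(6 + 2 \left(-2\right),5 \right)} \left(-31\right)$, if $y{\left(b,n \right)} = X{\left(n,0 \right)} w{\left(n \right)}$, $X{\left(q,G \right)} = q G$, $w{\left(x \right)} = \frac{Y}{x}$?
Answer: $39$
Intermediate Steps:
$Y = - \frac{9}{4}$ ($Y = \frac{3 \left(-3\right)}{4} = \frac{1}{4} \left(-9\right) = - \frac{9}{4} \approx -2.25$)
$w{\left(x \right)} = - \frac{9}{4 x}$
$X{\left(q,G \right)} = G q$
$y{\left(b,n \right)} = 0$ ($y{\left(b,n \right)} = 0 n \left(- \frac{9}{4 n}\right) = 0 \left(- \frac{9}{4 n}\right) = 0$)
$39 + y{\left(6 + 2 \left(-2\right),5 \right)} \left(-31\right) = 39 + 0 \left(-31\right) = 39 + 0 = 39$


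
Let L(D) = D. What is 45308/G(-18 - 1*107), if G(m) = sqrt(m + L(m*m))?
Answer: 22654*sqrt(155)/775 ≈ 363.92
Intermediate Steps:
G(m) = sqrt(m + m**2) (G(m) = sqrt(m + m*m) = sqrt(m + m**2))
45308/G(-18 - 1*107) = 45308/(sqrt((-18 - 1*107)*(1 + (-18 - 1*107)))) = 45308/(sqrt((-18 - 107)*(1 + (-18 - 107)))) = 45308/(sqrt(-125*(1 - 125))) = 45308/(sqrt(-125*(-124))) = 45308/(sqrt(15500)) = 45308/((10*sqrt(155))) = 45308*(sqrt(155)/1550) = 22654*sqrt(155)/775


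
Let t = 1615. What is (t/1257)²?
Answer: 2608225/1580049 ≈ 1.6507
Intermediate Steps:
(t/1257)² = (1615/1257)² = 2608225/1580049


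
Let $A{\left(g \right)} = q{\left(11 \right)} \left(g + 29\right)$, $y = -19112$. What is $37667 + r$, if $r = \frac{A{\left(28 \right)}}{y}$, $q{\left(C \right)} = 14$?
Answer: $\frac{359945453}{9556} \approx 37667.0$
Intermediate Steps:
$A{\left(g \right)} = 406 + 14 g$ ($A{\left(g \right)} = 14 \left(g + 29\right) = 14 \left(29 + g\right) = 406 + 14 g$)
$r = - \frac{399}{9556}$ ($r = \frac{406 + 14 \cdot 28}{-19112} = \left(406 + 392\right) \left(- \frac{1}{19112}\right) = 798 \left(- \frac{1}{19112}\right) = - \frac{399}{9556} \approx -0.041754$)
$37667 + r = 37667 - \frac{399}{9556} = \frac{359945453}{9556}$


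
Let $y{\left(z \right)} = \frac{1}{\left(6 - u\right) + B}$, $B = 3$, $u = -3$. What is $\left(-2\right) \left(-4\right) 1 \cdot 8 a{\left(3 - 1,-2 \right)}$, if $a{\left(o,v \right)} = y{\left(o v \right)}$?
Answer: $\frac{16}{3} \approx 5.3333$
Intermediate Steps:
$y{\left(z \right)} = \frac{1}{12}$ ($y{\left(z \right)} = \frac{1}{\left(6 - -3\right) + 3} = \frac{1}{\left(6 + 3\right) + 3} = \frac{1}{9 + 3} = \frac{1}{12}$)
$a{\left(o,v \right)} = \frac{1}{12}$
$\left(-2\right) \left(-4\right) 1 \cdot 8 a{\left(3 - 1,-2 \right)} = \left(-2\right) \left(-4\right) 1 \cdot 8 \cdot \frac{1}{12} = 8 \cdot 1 \cdot 8 \cdot \frac{1}{12} = 8 \cdot 8 \cdot \frac{1}{12} = 64 \cdot \frac{1}{12} = \frac{16}{3}$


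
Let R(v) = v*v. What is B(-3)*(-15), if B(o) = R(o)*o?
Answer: 405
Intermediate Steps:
R(v) = v²
B(o) = o³ (B(o) = o²*o = o³)
B(-3)*(-15) = (-3)³*(-15) = -27*(-15) = 405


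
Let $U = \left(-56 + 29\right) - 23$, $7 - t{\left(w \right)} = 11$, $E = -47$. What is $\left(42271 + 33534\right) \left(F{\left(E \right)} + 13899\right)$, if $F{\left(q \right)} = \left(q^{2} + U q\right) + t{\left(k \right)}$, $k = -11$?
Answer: $1398905470$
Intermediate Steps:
$t{\left(w \right)} = -4$ ($t{\left(w \right)} = 7 - 11 = -4$)
$U = -50$ ($U = -27 - 23 = -50$)
$F{\left(q \right)} = -4 + q^{2} - 50 q$ ($F{\left(q \right)} = \left(q^{2} - 50 q\right) - 4 = -4 + q^{2} - 50 q$)
$\left(42271 + 33534\right) \left(F{\left(E \right)} + 13899\right) = \left(42271 + 33534\right) \left(\left(-4 + \left(-47\right)^{2} - -2350\right) + 13899\right) = 75805 \left(\left(-4 + 2209 + 2350\right) + 13899\right) = 75805 \left(4555 + 13899\right) = 75805 \cdot 18454 = 1398905470$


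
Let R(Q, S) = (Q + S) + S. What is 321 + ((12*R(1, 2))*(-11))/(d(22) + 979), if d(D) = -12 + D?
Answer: 316809/989 ≈ 320.33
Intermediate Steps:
R(Q, S) = Q + 2*S
321 + ((12*R(1, 2))*(-11))/(d(22) + 979) = 321 + ((12*(1 + 2*2))*(-11))/((-12 + 22) + 979) = 321 + ((12*(1 + 4))*(-11))/(10 + 979) = 321 + ((12*5)*(-11))/989 = 321 + (60*(-11))/989 = 321 + (1/989)*(-660) = 321 - 660/989 = 316809/989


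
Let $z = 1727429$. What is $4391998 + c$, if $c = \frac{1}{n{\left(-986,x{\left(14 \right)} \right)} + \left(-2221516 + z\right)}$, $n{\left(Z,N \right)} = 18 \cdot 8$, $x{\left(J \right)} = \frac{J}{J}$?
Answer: $\frac{2169396668113}{493943} \approx 4.392 \cdot 10^{6}$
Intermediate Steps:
$x{\left(J \right)} = 1$
$n{\left(Z,N \right)} = 144$
$c = - \frac{1}{493943}$ ($c = \frac{1}{144 + \left(-2221516 + 1727429\right)} = \frac{1}{144 - 494087} = \frac{1}{-493943} = - \frac{1}{493943} \approx -2.0245 \cdot 10^{-6}$)
$4391998 + c = 4391998 - \frac{1}{493943} = \frac{2169396668113}{493943}$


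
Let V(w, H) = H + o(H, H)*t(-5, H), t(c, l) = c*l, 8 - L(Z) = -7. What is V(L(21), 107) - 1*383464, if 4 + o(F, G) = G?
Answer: -438462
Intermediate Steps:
o(F, G) = -4 + G
L(Z) = 15 (L(Z) = 8 - 1*(-7) = 8 + 7 = 15)
V(w, H) = H - 5*H*(-4 + H) (V(w, H) = H + (-4 + H)*(-5*H) = H - 5*H*(-4 + H))
V(L(21), 107) - 1*383464 = 107*(21 - 5*107) - 1*383464 = 107*(21 - 535) - 383464 = 107*(-514) - 383464 = -54998 - 383464 = -438462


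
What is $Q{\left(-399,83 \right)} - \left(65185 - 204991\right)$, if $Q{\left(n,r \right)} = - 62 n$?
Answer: $164544$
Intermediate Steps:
$Q{\left(-399,83 \right)} - \left(65185 - 204991\right) = \left(-62\right) \left(-399\right) - \left(65185 - 204991\right) = 24738 - -139806 = 24738 + 139806 = 164544$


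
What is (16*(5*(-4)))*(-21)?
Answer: 6720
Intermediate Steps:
(16*(5*(-4)))*(-21) = (16*(-20))*(-21) = -320*(-21) = 6720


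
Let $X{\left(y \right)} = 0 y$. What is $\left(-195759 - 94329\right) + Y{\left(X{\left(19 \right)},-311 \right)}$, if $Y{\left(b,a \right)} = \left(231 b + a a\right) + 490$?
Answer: $-192877$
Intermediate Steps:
$X{\left(y \right)} = 0$
$Y{\left(b,a \right)} = 490 + a^{2} + 231 b$ ($Y{\left(b,a \right)} = \left(231 b + a^{2}\right) + 490 = \left(a^{2} + 231 b\right) + 490 = 490 + a^{2} + 231 b$)
$\left(-195759 - 94329\right) + Y{\left(X{\left(19 \right)},-311 \right)} = \left(-195759 - 94329\right) + \left(490 + \left(-311\right)^{2} + 231 \cdot 0\right) = -290088 + \left(490 + 96721 + 0\right) = -290088 + 97211 = -192877$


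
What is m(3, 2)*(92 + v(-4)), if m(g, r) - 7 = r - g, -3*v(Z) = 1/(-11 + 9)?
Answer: 553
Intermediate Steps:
v(Z) = 1/6 (v(Z) = -1/(3*(-11 + 9)) = -1/3/(-2) = -1/3*(-1/2) = 1/6)
m(g, r) = 7 + r - g (m(g, r) = 7 + (r - g) = 7 + r - g)
m(3, 2)*(92 + v(-4)) = (7 + 2 - 1*3)*(92 + 1/6) = (7 + 2 - 3)*(553/6) = 6*(553/6) = 553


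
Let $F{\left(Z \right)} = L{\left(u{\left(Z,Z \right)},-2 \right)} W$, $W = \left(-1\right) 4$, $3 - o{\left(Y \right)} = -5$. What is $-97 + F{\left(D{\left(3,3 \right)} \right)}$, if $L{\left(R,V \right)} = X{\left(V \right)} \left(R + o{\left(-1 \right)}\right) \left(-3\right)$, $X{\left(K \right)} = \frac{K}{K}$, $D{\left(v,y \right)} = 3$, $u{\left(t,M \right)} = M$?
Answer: $35$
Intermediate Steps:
$o{\left(Y \right)} = 8$ ($o{\left(Y \right)} = 3 - -5 = 3 + 5 = 8$)
$X{\left(K \right)} = 1$
$W = -4$
$L{\left(R,V \right)} = -24 - 3 R$ ($L{\left(R,V \right)} = 1 \left(R + 8\right) \left(-3\right) = 1 \left(8 + R\right) \left(-3\right) = 1 \left(-24 - 3 R\right) = -24 - 3 R$)
$F{\left(Z \right)} = 96 + 12 Z$ ($F{\left(Z \right)} = \left(-24 - 3 Z\right) \left(-4\right) = 96 + 12 Z$)
$-97 + F{\left(D{\left(3,3 \right)} \right)} = -97 + \left(96 + 12 \cdot 3\right) = -97 + \left(96 + 36\right) = -97 + 132 = 35$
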